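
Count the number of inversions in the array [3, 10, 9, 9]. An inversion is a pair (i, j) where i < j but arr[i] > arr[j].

Finding inversions in [3, 10, 9, 9]:

(1, 2): arr[1]=10 > arr[2]=9
(1, 3): arr[1]=10 > arr[3]=9

Total inversions: 2

The array has 2 inversion(s): (1,2), (1,3). Each pair (i,j) satisfies i < j and arr[i] > arr[j].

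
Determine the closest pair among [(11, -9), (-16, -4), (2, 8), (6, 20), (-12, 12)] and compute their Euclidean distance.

Computing all pairwise distances among 5 points:

d((11, -9), (-16, -4)) = 27.4591
d((11, -9), (2, 8)) = 19.2354
d((11, -9), (6, 20)) = 29.4279
d((11, -9), (-12, 12)) = 31.1448
d((-16, -4), (2, 8)) = 21.6333
d((-16, -4), (6, 20)) = 32.5576
d((-16, -4), (-12, 12)) = 16.4924
d((2, 8), (6, 20)) = 12.6491 <-- minimum
d((2, 8), (-12, 12)) = 14.5602
d((6, 20), (-12, 12)) = 19.6977

Closest pair: (2, 8) and (6, 20) with distance 12.6491

The closest pair is (2, 8) and (6, 20) with Euclidean distance 12.6491. For 5 points, brute-force pairwise comparison is shown above. For large n, the divide-and-conquer algorithm (sort by x, recurse on halves, check the dividing strip) achieves O(n log n).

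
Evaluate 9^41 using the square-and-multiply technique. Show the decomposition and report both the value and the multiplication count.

Computing 9^41 by squaring (build up from 9^1; each line after the first costs one multiplication):

9^1 = 9
9^2 = (9^1)^2 = 9^2 = 81
9^4 = (9^2)^2 = 81^2 = 6561
9^5 = 9 * 9^4 = 9 * 6561 = 59049
9^10 = (9^5)^2 = 59049^2 = 3486784401
9^20 = (9^10)^2 = 3486784401^2 = 12157665459056928801
9^40 = (9^20)^2 = 12157665459056928801^2 = 147808829414345923316083210206383297601
9^41 = 9 * 9^40 = 9 * 147808829414345923316083210206383297601 = 1330279464729113309844748891857449678409

Result: 1330279464729113309844748891857449678409
Multiplications needed: 7 (7 lines after 9^1)

9^41 = 1330279464729113309844748891857449678409. Using exponentiation by squaring, this requires 7 multiplications. The key idea: if the exponent is even, square the half-power; if odd, multiply by the base once.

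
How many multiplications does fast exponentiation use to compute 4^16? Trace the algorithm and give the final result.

Computing 4^16 by squaring (build up from 4^1; each line after the first costs one multiplication):

4^1 = 4
4^2 = (4^1)^2 = 4^2 = 16
4^4 = (4^2)^2 = 16^2 = 256
4^8 = (4^4)^2 = 256^2 = 65536
4^16 = (4^8)^2 = 65536^2 = 4294967296

Result: 4294967296
Multiplications needed: 4 (4 lines after 4^1)

4^16 = 4294967296. Using exponentiation by squaring, this requires 4 multiplications. The key idea: if the exponent is even, square the half-power; if odd, multiply by the base once.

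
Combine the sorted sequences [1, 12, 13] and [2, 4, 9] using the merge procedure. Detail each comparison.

Merging process:

Compare 1 vs 2: take 1 from left. Merged: [1]
Compare 12 vs 2: take 2 from right. Merged: [1, 2]
Compare 12 vs 4: take 4 from right. Merged: [1, 2, 4]
Compare 12 vs 9: take 9 from right. Merged: [1, 2, 4, 9]
Append remaining from left: [12, 13]. Merged: [1, 2, 4, 9, 12, 13]

Final merged array: [1, 2, 4, 9, 12, 13]
Total comparisons: 4

The merged array is [1, 2, 4, 9, 12, 13], requiring 4 comparisons. The merge step runs in O(n) time where n is the total number of elements.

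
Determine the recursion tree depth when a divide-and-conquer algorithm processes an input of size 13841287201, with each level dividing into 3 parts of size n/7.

For divide and conquer with division factor 7:

Problem sizes at each level:
Level 0: 13841287201
Level 1: 1977326743
Level 2: 282475249
Level 3: 40353607
Level 4: 5764801
Level 5: 823543
Level 6: 117649
Level 7: 16807
Level 8: 2401
Level 9: 343
Level 10: 49
Level 11: 7
Level 12: 1

The root is level 0 and the size-1 base case is level 12 (the tree spans levels 0 through 12, i.e. 13 levels counting the root), so the depth is the number of divisions: log_7(13841287201) = 12

The recursion tree depth is log_7(13841287201) = 12. At each level, the problem size is divided by 7, so it takes 12 divisions to reduce to a base case of size 1. The algorithm makes 3 recursive calls at each level.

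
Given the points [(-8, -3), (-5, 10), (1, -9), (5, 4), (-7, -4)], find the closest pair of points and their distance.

Computing all pairwise distances among 5 points:

d((-8, -3), (-5, 10)) = 13.3417
d((-8, -3), (1, -9)) = 10.8167
d((-8, -3), (5, 4)) = 14.7648
d((-8, -3), (-7, -4)) = 1.4142 <-- minimum
d((-5, 10), (1, -9)) = 19.9249
d((-5, 10), (5, 4)) = 11.6619
d((-5, 10), (-7, -4)) = 14.1421
d((1, -9), (5, 4)) = 13.6015
d((1, -9), (-7, -4)) = 9.434
d((5, 4), (-7, -4)) = 14.4222

Closest pair: (-8, -3) and (-7, -4) with distance 1.4142

The closest pair is (-8, -3) and (-7, -4) with Euclidean distance 1.4142. For 5 points, brute-force pairwise comparison is shown above. For large n, the divide-and-conquer algorithm (sort by x, recurse on halves, check the dividing strip) achieves O(n log n).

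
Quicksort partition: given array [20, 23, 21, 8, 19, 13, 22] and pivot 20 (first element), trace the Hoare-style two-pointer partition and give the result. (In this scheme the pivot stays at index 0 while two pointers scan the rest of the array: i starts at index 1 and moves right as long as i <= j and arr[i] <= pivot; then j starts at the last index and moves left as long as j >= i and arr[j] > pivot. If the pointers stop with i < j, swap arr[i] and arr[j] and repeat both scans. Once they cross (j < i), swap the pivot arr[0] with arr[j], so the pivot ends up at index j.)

Hoare-style two-pointer partition with pivot = 20:

Initial array: [20, 23, 21, 8, 19, 13, 22]

Pointers start at i = 1, j = 6.
i stops at index 1 (arr[1]=23 > 20), j stops at index 5 (arr[5]=13 <= 20): swap arr[1] and arr[5], array becomes [20, 13, 21, 8, 19, 23, 22]
i stops at index 2 (arr[2]=21 > 20), j stops at index 4 (arr[4]=19 <= 20): swap arr[2] and arr[4], array becomes [20, 13, 19, 8, 21, 23, 22]
i ends at 4, j ends at 3: the pointers have crossed (j < i), so scanning stops.

Swap pivot arr[0] with arr[3] to place pivot at position 3: [8, 13, 19, 20, 21, 23, 22]
Pivot position: 3

After partitioning with pivot 20, the array becomes [8, 13, 19, 20, 21, 23, 22]. The pivot is placed at index 3. All elements to the left of the pivot are <= 20, and all elements to the right are > 20.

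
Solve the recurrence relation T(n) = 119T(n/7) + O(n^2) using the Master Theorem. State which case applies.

Master Theorem for T(n) = 119T(n/7) + O(n^2):

a = 119, b = 7, c = 2
log_b(a) = log_7(119) = 2.4560

Case 1: c = 2 < log_7(119) = 2.4560
T(n) = O(n^(log_7 119))

For T(n) = 119T(n/7) + O(n^2): log_7(119) = 2.4560. This is Case 1 of the Master Theorem (c < log_b(a), work dominated by leaves), giving O(n^(log_7 119)).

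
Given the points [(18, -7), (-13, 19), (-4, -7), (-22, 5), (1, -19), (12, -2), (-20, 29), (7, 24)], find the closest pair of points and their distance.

Computing all pairwise distances among 8 points:

d((18, -7), (-13, 19)) = 40.4599
d((18, -7), (-4, -7)) = 22.0
d((18, -7), (-22, 5)) = 41.7612
d((18, -7), (1, -19)) = 20.8087
d((18, -7), (12, -2)) = 7.8102 <-- minimum
d((18, -7), (-20, 29)) = 52.345
d((18, -7), (7, 24)) = 32.8938
d((-13, 19), (-4, -7)) = 27.5136
d((-13, 19), (-22, 5)) = 16.6433
d((-13, 19), (1, -19)) = 40.4969
d((-13, 19), (12, -2)) = 32.6497
d((-13, 19), (-20, 29)) = 12.2066
d((-13, 19), (7, 24)) = 20.6155
d((-4, -7), (-22, 5)) = 21.6333
d((-4, -7), (1, -19)) = 13.0
d((-4, -7), (12, -2)) = 16.7631
d((-4, -7), (-20, 29)) = 39.3954
d((-4, -7), (7, 24)) = 32.8938
d((-22, 5), (1, -19)) = 33.2415
d((-22, 5), (12, -2)) = 34.7131
d((-22, 5), (-20, 29)) = 24.0832
d((-22, 5), (7, 24)) = 34.6699
d((1, -19), (12, -2)) = 20.2485
d((1, -19), (-20, 29)) = 52.3927
d((1, -19), (7, 24)) = 43.4166
d((12, -2), (-20, 29)) = 44.5533
d((12, -2), (7, 24)) = 26.4764
d((-20, 29), (7, 24)) = 27.4591

Closest pair: (18, -7) and (12, -2) with distance 7.8102

The closest pair is (18, -7) and (12, -2) with Euclidean distance 7.8102. For 8 points, brute-force pairwise comparison is shown above. For large n, the divide-and-conquer algorithm (sort by x, recurse on halves, check the dividing strip) achieves O(n log n).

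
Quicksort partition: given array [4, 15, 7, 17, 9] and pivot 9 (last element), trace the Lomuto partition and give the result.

Lomuto partition with pivot = 9:

Initial array: [4, 15, 7, 17, 9]

arr[0]=4 <= 9: swap with position 0, array becomes [4, 15, 7, 17, 9]
arr[1]=15 > 9: no swap
arr[2]=7 <= 9: swap with position 1, array becomes [4, 7, 15, 17, 9]
arr[3]=17 > 9: no swap

Place pivot at position 2: [4, 7, 9, 17, 15]
Pivot position: 2

After partitioning with pivot 9, the array becomes [4, 7, 9, 17, 15]. The pivot is placed at index 2. All elements to the left of the pivot are <= 9, and all elements to the right are > 9.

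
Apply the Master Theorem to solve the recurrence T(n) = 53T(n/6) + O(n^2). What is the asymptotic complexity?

Master Theorem for T(n) = 53T(n/6) + O(n^2):

a = 53, b = 6, c = 2
log_b(a) = log_6(53) = 2.2159

Case 1: c = 2 < log_6(53) = 2.2159
T(n) = O(n^(log_6 53))

For T(n) = 53T(n/6) + O(n^2): log_6(53) = 2.2159. This is Case 1 of the Master Theorem (c < log_b(a), work dominated by leaves), giving O(n^(log_6 53)).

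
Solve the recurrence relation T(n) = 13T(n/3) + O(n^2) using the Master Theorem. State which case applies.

Master Theorem for T(n) = 13T(n/3) + O(n^2):

a = 13, b = 3, c = 2
log_b(a) = log_3(13) = 2.3347

Case 1: c = 2 < log_3(13) = 2.3347
T(n) = O(n^(log_3 13))

For T(n) = 13T(n/3) + O(n^2): log_3(13) = 2.3347. This is Case 1 of the Master Theorem (c < log_b(a), work dominated by leaves), giving O(n^(log_3 13)).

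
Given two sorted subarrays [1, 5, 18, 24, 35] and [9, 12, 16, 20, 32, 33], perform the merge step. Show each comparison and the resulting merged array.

Merging process:

Compare 1 vs 9: take 1 from left. Merged: [1]
Compare 5 vs 9: take 5 from left. Merged: [1, 5]
Compare 18 vs 9: take 9 from right. Merged: [1, 5, 9]
Compare 18 vs 12: take 12 from right. Merged: [1, 5, 9, 12]
Compare 18 vs 16: take 16 from right. Merged: [1, 5, 9, 12, 16]
Compare 18 vs 20: take 18 from left. Merged: [1, 5, 9, 12, 16, 18]
Compare 24 vs 20: take 20 from right. Merged: [1, 5, 9, 12, 16, 18, 20]
Compare 24 vs 32: take 24 from left. Merged: [1, 5, 9, 12, 16, 18, 20, 24]
Compare 35 vs 32: take 32 from right. Merged: [1, 5, 9, 12, 16, 18, 20, 24, 32]
Compare 35 vs 33: take 33 from right. Merged: [1, 5, 9, 12, 16, 18, 20, 24, 32, 33]
Append remaining from left: [35]. Merged: [1, 5, 9, 12, 16, 18, 20, 24, 32, 33, 35]

Final merged array: [1, 5, 9, 12, 16, 18, 20, 24, 32, 33, 35]
Total comparisons: 10

The merged array is [1, 5, 9, 12, 16, 18, 20, 24, 32, 33, 35], requiring 10 comparisons. The merge step runs in O(n) time where n is the total number of elements.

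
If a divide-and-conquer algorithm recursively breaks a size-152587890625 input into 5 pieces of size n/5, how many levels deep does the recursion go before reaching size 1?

For divide and conquer with division factor 5:

Problem sizes at each level:
Level 0: 152587890625
Level 1: 30517578125
Level 2: 6103515625
Level 3: 1220703125
Level 4: 244140625
Level 5: 48828125
Level 6: 9765625
Level 7: 1953125
Level 8: 390625
Level 9: 78125
Level 10: 15625
Level 11: 3125
Level 12: 625
Level 13: 125
Level 14: 25
Level 15: 5
Level 16: 1

The root is level 0 and the size-1 base case is level 16 (the tree spans levels 0 through 16, i.e. 17 levels counting the root), so the depth is the number of divisions: log_5(152587890625) = 16

The recursion tree depth is log_5(152587890625) = 16. At each level, the problem size is divided by 5, so it takes 16 divisions to reduce to a base case of size 1. The algorithm makes 5 recursive calls at each level.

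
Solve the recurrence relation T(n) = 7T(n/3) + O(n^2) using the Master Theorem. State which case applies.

Master Theorem for T(n) = 7T(n/3) + O(n^2):

a = 7, b = 3, c = 2
log_b(a) = log_3(7) = 1.7712

Case 3: c = 2 > log_3(7) = 1.7712
T(n) = O(n^2) = O(n^2)

For T(n) = 7T(n/3) + O(n^2): log_3(7) = 1.7712. This is Case 3 of the Master Theorem (c > log_b(a), work dominated by root), giving O(n^2).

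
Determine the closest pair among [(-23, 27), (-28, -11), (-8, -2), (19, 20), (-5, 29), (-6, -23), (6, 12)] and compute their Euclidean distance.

Computing all pairwise distances among 7 points:

d((-23, 27), (-28, -11)) = 38.3275
d((-23, 27), (-8, -2)) = 32.6497
d((-23, 27), (19, 20)) = 42.5793
d((-23, 27), (-5, 29)) = 18.1108
d((-23, 27), (-6, -23)) = 52.811
d((-23, 27), (6, 12)) = 32.6497
d((-28, -11), (-8, -2)) = 21.9317
d((-28, -11), (19, 20)) = 56.3028
d((-28, -11), (-5, 29)) = 46.1411
d((-28, -11), (-6, -23)) = 25.0599
d((-28, -11), (6, 12)) = 41.0488
d((-8, -2), (19, 20)) = 34.8281
d((-8, -2), (-5, 29)) = 31.1448
d((-8, -2), (-6, -23)) = 21.095
d((-8, -2), (6, 12)) = 19.799
d((19, 20), (-5, 29)) = 25.632
d((19, 20), (-6, -23)) = 49.7393
d((19, 20), (6, 12)) = 15.2643 <-- minimum
d((-5, 29), (-6, -23)) = 52.0096
d((-5, 29), (6, 12)) = 20.2485
d((-6, -23), (6, 12)) = 37.0

Closest pair: (19, 20) and (6, 12) with distance 15.2643

The closest pair is (19, 20) and (6, 12) with Euclidean distance 15.2643. For 7 points, brute-force pairwise comparison is shown above. For large n, the divide-and-conquer algorithm (sort by x, recurse on halves, check the dividing strip) achieves O(n log n).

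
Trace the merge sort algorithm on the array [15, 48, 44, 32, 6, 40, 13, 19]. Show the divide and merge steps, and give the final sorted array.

Merge sort trace:

Split: [15, 48, 44, 32, 6, 40, 13, 19] -> [15, 48, 44, 32] and [6, 40, 13, 19]
  Split: [15, 48, 44, 32] -> [15, 48] and [44, 32]
    Split: [15, 48] -> [15] and [48]
    Merge: [15] + [48] -> [15, 48]
    Split: [44, 32] -> [44] and [32]
    Merge: [44] + [32] -> [32, 44]
  Merge: [15, 48] + [32, 44] -> [15, 32, 44, 48]
  Split: [6, 40, 13, 19] -> [6, 40] and [13, 19]
    Split: [6, 40] -> [6] and [40]
    Merge: [6] + [40] -> [6, 40]
    Split: [13, 19] -> [13] and [19]
    Merge: [13] + [19] -> [13, 19]
  Merge: [6, 40] + [13, 19] -> [6, 13, 19, 40]
Merge: [15, 32, 44, 48] + [6, 13, 19, 40] -> [6, 13, 15, 19, 32, 40, 44, 48]

Final sorted array: [6, 13, 15, 19, 32, 40, 44, 48]

The merge sort proceeds by recursively splitting the array and merging sorted halves.
After all merges, the sorted array is [6, 13, 15, 19, 32, 40, 44, 48].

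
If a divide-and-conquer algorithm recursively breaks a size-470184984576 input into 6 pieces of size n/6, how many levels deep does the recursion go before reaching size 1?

For divide and conquer with division factor 6:

Problem sizes at each level:
Level 0: 470184984576
Level 1: 78364164096
Level 2: 13060694016
Level 3: 2176782336
Level 4: 362797056
Level 5: 60466176
Level 6: 10077696
Level 7: 1679616
Level 8: 279936
Level 9: 46656
Level 10: 7776
Level 11: 1296
Level 12: 216
Level 13: 36
Level 14: 6
Level 15: 1

The root is level 0 and the size-1 base case is level 15 (the tree spans levels 0 through 15, i.e. 16 levels counting the root), so the depth is the number of divisions: log_6(470184984576) = 15

The recursion tree depth is log_6(470184984576) = 15. At each level, the problem size is divided by 6, so it takes 15 divisions to reduce to a base case of size 1. The algorithm makes 6 recursive calls at each level.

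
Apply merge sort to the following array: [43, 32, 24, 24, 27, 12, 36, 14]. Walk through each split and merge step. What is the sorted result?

Merge sort trace:

Split: [43, 32, 24, 24, 27, 12, 36, 14] -> [43, 32, 24, 24] and [27, 12, 36, 14]
  Split: [43, 32, 24, 24] -> [43, 32] and [24, 24]
    Split: [43, 32] -> [43] and [32]
    Merge: [43] + [32] -> [32, 43]
    Split: [24, 24] -> [24] and [24]
    Merge: [24] + [24] -> [24, 24]
  Merge: [32, 43] + [24, 24] -> [24, 24, 32, 43]
  Split: [27, 12, 36, 14] -> [27, 12] and [36, 14]
    Split: [27, 12] -> [27] and [12]
    Merge: [27] + [12] -> [12, 27]
    Split: [36, 14] -> [36] and [14]
    Merge: [36] + [14] -> [14, 36]
  Merge: [12, 27] + [14, 36] -> [12, 14, 27, 36]
Merge: [24, 24, 32, 43] + [12, 14, 27, 36] -> [12, 14, 24, 24, 27, 32, 36, 43]

Final sorted array: [12, 14, 24, 24, 27, 32, 36, 43]

The merge sort proceeds by recursively splitting the array and merging sorted halves.
After all merges, the sorted array is [12, 14, 24, 24, 27, 32, 36, 43].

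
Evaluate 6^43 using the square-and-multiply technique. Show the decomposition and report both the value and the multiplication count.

Computing 6^43 by squaring (build up from 6^1; each line after the first costs one multiplication):

6^1 = 6
6^2 = (6^1)^2 = 6^2 = 36
6^4 = (6^2)^2 = 36^2 = 1296
6^5 = 6 * 6^4 = 6 * 1296 = 7776
6^10 = (6^5)^2 = 7776^2 = 60466176
6^20 = (6^10)^2 = 60466176^2 = 3656158440062976
6^21 = 6 * 6^20 = 6 * 3656158440062976 = 21936950640377856
6^42 = (6^21)^2 = 21936950640377856^2 = 481229803398374426442198455156736
6^43 = 6 * 6^42 = 6 * 481229803398374426442198455156736 = 2887378820390246558653190730940416

Result: 2887378820390246558653190730940416
Multiplications needed: 8 (8 lines after 6^1)

6^43 = 2887378820390246558653190730940416. Using exponentiation by squaring, this requires 8 multiplications. The key idea: if the exponent is even, square the half-power; if odd, multiply by the base once.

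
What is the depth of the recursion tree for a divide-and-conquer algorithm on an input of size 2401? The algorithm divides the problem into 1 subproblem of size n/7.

For divide and conquer with division factor 7:

Problem sizes at each level:
Level 0: 2401
Level 1: 343
Level 2: 49
Level 3: 7
Level 4: 1

The root is level 0 and the size-1 base case is level 4 (the tree spans levels 0 through 4, i.e. 5 levels counting the root), so the depth is the number of divisions: log_7(2401) = 4

The recursion tree depth is log_7(2401) = 4. At each level, the problem size is divided by 7, so it takes 4 divisions to reduce to a base case of size 1. The algorithm makes 1 recursive call at each level.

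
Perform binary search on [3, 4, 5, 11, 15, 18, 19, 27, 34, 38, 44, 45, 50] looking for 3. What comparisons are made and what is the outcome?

Binary search for 3 in [3, 4, 5, 11, 15, 18, 19, 27, 34, 38, 44, 45, 50]:

lo=0, hi=12, mid=6, arr[mid]=19 -> 19 > 3, search left half
lo=0, hi=5, mid=2, arr[mid]=5 -> 5 > 3, search left half
lo=0, hi=1, mid=0, arr[mid]=3 -> Found target at index 0!

Binary search finds 3 at index 0 after 3 comparisons. The search repeatedly halves the search space by comparing with the middle element.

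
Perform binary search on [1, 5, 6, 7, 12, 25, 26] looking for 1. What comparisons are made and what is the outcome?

Binary search for 1 in [1, 5, 6, 7, 12, 25, 26]:

lo=0, hi=6, mid=3, arr[mid]=7 -> 7 > 1, search left half
lo=0, hi=2, mid=1, arr[mid]=5 -> 5 > 1, search left half
lo=0, hi=0, mid=0, arr[mid]=1 -> Found target at index 0!

Binary search finds 1 at index 0 after 3 comparisons. The search repeatedly halves the search space by comparing with the middle element.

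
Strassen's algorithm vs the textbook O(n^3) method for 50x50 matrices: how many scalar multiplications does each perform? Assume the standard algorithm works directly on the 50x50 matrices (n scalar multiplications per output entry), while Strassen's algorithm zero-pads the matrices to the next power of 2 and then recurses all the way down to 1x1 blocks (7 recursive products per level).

Matrix multiplication for 50x50 matrices:

Strassen's algorithm requires power-of-2 dimensions. Pad 50x50 to 64x64 (next power of 2).

Standard algorithm: 50^3 = 125000 multiplications
Strassen's algorithm: 7^(log2(64)) = 7^6 = 117649 multiplications
Savings: 125000 - 117649 = 7351 multiplications

Standard: 125000 multiplications (50^3). Strassen: 117649 multiplications (7^6, after padding to 64x64). Strassen reduces 8 recursive multiplications to 7 at each level.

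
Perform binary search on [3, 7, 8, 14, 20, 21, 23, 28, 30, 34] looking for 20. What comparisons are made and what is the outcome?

Binary search for 20 in [3, 7, 8, 14, 20, 21, 23, 28, 30, 34]:

lo=0, hi=9, mid=4, arr[mid]=20 -> Found target at index 4!

Binary search finds 20 at index 4 after 1 comparisons. The search repeatedly halves the search space by comparing with the middle element.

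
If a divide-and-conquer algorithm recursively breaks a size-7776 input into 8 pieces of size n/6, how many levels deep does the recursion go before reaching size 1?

For divide and conquer with division factor 6:

Problem sizes at each level:
Level 0: 7776
Level 1: 1296
Level 2: 216
Level 3: 36
Level 4: 6
Level 5: 1

The root is level 0 and the size-1 base case is level 5 (the tree spans levels 0 through 5, i.e. 6 levels counting the root), so the depth is the number of divisions: log_6(7776) = 5

The recursion tree depth is log_6(7776) = 5. At each level, the problem size is divided by 6, so it takes 5 divisions to reduce to a base case of size 1. The algorithm makes 8 recursive calls at each level.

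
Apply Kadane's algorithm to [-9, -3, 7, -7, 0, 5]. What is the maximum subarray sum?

Using Kadane's algorithm on [-9, -3, 7, -7, 0, 5]:

Scanning through the array:
Position 1 (value -3): max_ending_here = -3, max_so_far = -3
Position 2 (value 7): max_ending_here = 7, max_so_far = 7
Position 3 (value -7): max_ending_here = 0, max_so_far = 7
Position 4 (value 0): max_ending_here = 0, max_so_far = 7
Position 5 (value 5): max_ending_here = 5, max_so_far = 7

Maximum subarray: [7]
Maximum sum: 7

The maximum subarray is [7] with sum 7. This subarray runs from index 2 to index 2.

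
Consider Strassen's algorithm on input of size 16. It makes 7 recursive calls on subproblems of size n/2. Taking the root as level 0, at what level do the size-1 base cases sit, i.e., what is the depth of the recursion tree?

For divide and conquer with division factor 2:

Problem sizes at each level:
Level 0: 16
Level 1: 8
Level 2: 4
Level 3: 2
Level 4: 1

The root is level 0 and the size-1 base case is level 4 (the tree spans levels 0 through 4, i.e. 5 levels counting the root), so the depth is the number of divisions: log_2(16) = 4

The recursion tree depth is log_2(16) = 4. At each level, the problem size is divided by 2, so it takes 4 divisions to reduce to a base case of size 1. The algorithm makes 7 recursive calls at each level.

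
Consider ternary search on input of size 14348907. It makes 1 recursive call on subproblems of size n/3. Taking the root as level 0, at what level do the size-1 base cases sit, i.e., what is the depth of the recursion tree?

For divide and conquer with division factor 3:

Problem sizes at each level:
Level 0: 14348907
Level 1: 4782969
Level 2: 1594323
Level 3: 531441
Level 4: 177147
Level 5: 59049
Level 6: 19683
Level 7: 6561
Level 8: 2187
Level 9: 729
Level 10: 243
Level 11: 81
Level 12: 27
Level 13: 9
Level 14: 3
Level 15: 1

The root is level 0 and the size-1 base case is level 15 (the tree spans levels 0 through 15, i.e. 16 levels counting the root), so the depth is the number of divisions: log_3(14348907) = 15

The recursion tree depth is log_3(14348907) = 15. At each level, the problem size is divided by 3, so it takes 15 divisions to reduce to a base case of size 1. The algorithm makes 1 recursive call at each level.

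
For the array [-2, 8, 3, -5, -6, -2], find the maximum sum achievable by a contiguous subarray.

Using Kadane's algorithm on [-2, 8, 3, -5, -6, -2]:

Scanning through the array:
Position 1 (value 8): max_ending_here = 8, max_so_far = 8
Position 2 (value 3): max_ending_here = 11, max_so_far = 11
Position 3 (value -5): max_ending_here = 6, max_so_far = 11
Position 4 (value -6): max_ending_here = 0, max_so_far = 11
Position 5 (value -2): max_ending_here = -2, max_so_far = 11

Maximum subarray: [8, 3]
Maximum sum: 11

The maximum subarray is [8, 3] with sum 11. This subarray runs from index 1 to index 2.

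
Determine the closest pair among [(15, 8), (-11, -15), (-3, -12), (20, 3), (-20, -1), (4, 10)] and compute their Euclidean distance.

Computing all pairwise distances among 6 points:

d((15, 8), (-11, -15)) = 34.7131
d((15, 8), (-3, -12)) = 26.9072
d((15, 8), (20, 3)) = 7.0711 <-- minimum
d((15, 8), (-20, -1)) = 36.1386
d((15, 8), (4, 10)) = 11.1803
d((-11, -15), (-3, -12)) = 8.544
d((-11, -15), (20, 3)) = 35.8469
d((-11, -15), (-20, -1)) = 16.6433
d((-11, -15), (4, 10)) = 29.1548
d((-3, -12), (20, 3)) = 27.4591
d((-3, -12), (-20, -1)) = 20.2485
d((-3, -12), (4, 10)) = 23.0868
d((20, 3), (-20, -1)) = 40.1995
d((20, 3), (4, 10)) = 17.4642
d((-20, -1), (4, 10)) = 26.4008

Closest pair: (15, 8) and (20, 3) with distance 7.0711

The closest pair is (15, 8) and (20, 3) with Euclidean distance 7.0711. For 6 points, brute-force pairwise comparison is shown above. For large n, the divide-and-conquer algorithm (sort by x, recurse on halves, check the dividing strip) achieves O(n log n).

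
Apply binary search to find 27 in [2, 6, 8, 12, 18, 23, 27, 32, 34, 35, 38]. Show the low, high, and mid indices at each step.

Binary search for 27 in [2, 6, 8, 12, 18, 23, 27, 32, 34, 35, 38]:

lo=0, hi=10, mid=5, arr[mid]=23 -> 23 < 27, search right half
lo=6, hi=10, mid=8, arr[mid]=34 -> 34 > 27, search left half
lo=6, hi=7, mid=6, arr[mid]=27 -> Found target at index 6!

Binary search finds 27 at index 6 after 3 comparisons. The search repeatedly halves the search space by comparing with the middle element.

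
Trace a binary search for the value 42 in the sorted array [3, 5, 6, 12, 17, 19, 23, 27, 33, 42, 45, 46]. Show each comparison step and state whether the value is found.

Binary search for 42 in [3, 5, 6, 12, 17, 19, 23, 27, 33, 42, 45, 46]:

lo=0, hi=11, mid=5, arr[mid]=19 -> 19 < 42, search right half
lo=6, hi=11, mid=8, arr[mid]=33 -> 33 < 42, search right half
lo=9, hi=11, mid=10, arr[mid]=45 -> 45 > 42, search left half
lo=9, hi=9, mid=9, arr[mid]=42 -> Found target at index 9!

Binary search finds 42 at index 9 after 4 comparisons. The search repeatedly halves the search space by comparing with the middle element.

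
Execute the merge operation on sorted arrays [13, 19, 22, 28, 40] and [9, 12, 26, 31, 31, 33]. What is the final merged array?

Merging process:

Compare 13 vs 9: take 9 from right. Merged: [9]
Compare 13 vs 12: take 12 from right. Merged: [9, 12]
Compare 13 vs 26: take 13 from left. Merged: [9, 12, 13]
Compare 19 vs 26: take 19 from left. Merged: [9, 12, 13, 19]
Compare 22 vs 26: take 22 from left. Merged: [9, 12, 13, 19, 22]
Compare 28 vs 26: take 26 from right. Merged: [9, 12, 13, 19, 22, 26]
Compare 28 vs 31: take 28 from left. Merged: [9, 12, 13, 19, 22, 26, 28]
Compare 40 vs 31: take 31 from right. Merged: [9, 12, 13, 19, 22, 26, 28, 31]
Compare 40 vs 31: take 31 from right. Merged: [9, 12, 13, 19, 22, 26, 28, 31, 31]
Compare 40 vs 33: take 33 from right. Merged: [9, 12, 13, 19, 22, 26, 28, 31, 31, 33]
Append remaining from left: [40]. Merged: [9, 12, 13, 19, 22, 26, 28, 31, 31, 33, 40]

Final merged array: [9, 12, 13, 19, 22, 26, 28, 31, 31, 33, 40]
Total comparisons: 10

The merged array is [9, 12, 13, 19, 22, 26, 28, 31, 31, 33, 40], requiring 10 comparisons. The merge step runs in O(n) time where n is the total number of elements.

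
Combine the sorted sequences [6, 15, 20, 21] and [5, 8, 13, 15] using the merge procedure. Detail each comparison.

Merging process:

Compare 6 vs 5: take 5 from right. Merged: [5]
Compare 6 vs 8: take 6 from left. Merged: [5, 6]
Compare 15 vs 8: take 8 from right. Merged: [5, 6, 8]
Compare 15 vs 13: take 13 from right. Merged: [5, 6, 8, 13]
Compare 15 vs 15: take 15 from left. Merged: [5, 6, 8, 13, 15]
Compare 20 vs 15: take 15 from right. Merged: [5, 6, 8, 13, 15, 15]
Append remaining from left: [20, 21]. Merged: [5, 6, 8, 13, 15, 15, 20, 21]

Final merged array: [5, 6, 8, 13, 15, 15, 20, 21]
Total comparisons: 6

The merged array is [5, 6, 8, 13, 15, 15, 20, 21], requiring 6 comparisons. The merge step runs in O(n) time where n is the total number of elements.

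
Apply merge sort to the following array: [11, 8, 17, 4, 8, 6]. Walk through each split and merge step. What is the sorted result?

Merge sort trace:

Split: [11, 8, 17, 4, 8, 6] -> [11, 8, 17] and [4, 8, 6]
  Split: [11, 8, 17] -> [11] and [8, 17]
    Split: [8, 17] -> [8] and [17]
    Merge: [8] + [17] -> [8, 17]
  Merge: [11] + [8, 17] -> [8, 11, 17]
  Split: [4, 8, 6] -> [4] and [8, 6]
    Split: [8, 6] -> [8] and [6]
    Merge: [8] + [6] -> [6, 8]
  Merge: [4] + [6, 8] -> [4, 6, 8]
Merge: [8, 11, 17] + [4, 6, 8] -> [4, 6, 8, 8, 11, 17]

Final sorted array: [4, 6, 8, 8, 11, 17]

The merge sort proceeds by recursively splitting the array and merging sorted halves.
After all merges, the sorted array is [4, 6, 8, 8, 11, 17].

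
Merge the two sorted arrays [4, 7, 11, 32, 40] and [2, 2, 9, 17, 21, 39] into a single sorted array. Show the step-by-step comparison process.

Merging process:

Compare 4 vs 2: take 2 from right. Merged: [2]
Compare 4 vs 2: take 2 from right. Merged: [2, 2]
Compare 4 vs 9: take 4 from left. Merged: [2, 2, 4]
Compare 7 vs 9: take 7 from left. Merged: [2, 2, 4, 7]
Compare 11 vs 9: take 9 from right. Merged: [2, 2, 4, 7, 9]
Compare 11 vs 17: take 11 from left. Merged: [2, 2, 4, 7, 9, 11]
Compare 32 vs 17: take 17 from right. Merged: [2, 2, 4, 7, 9, 11, 17]
Compare 32 vs 21: take 21 from right. Merged: [2, 2, 4, 7, 9, 11, 17, 21]
Compare 32 vs 39: take 32 from left. Merged: [2, 2, 4, 7, 9, 11, 17, 21, 32]
Compare 40 vs 39: take 39 from right. Merged: [2, 2, 4, 7, 9, 11, 17, 21, 32, 39]
Append remaining from left: [40]. Merged: [2, 2, 4, 7, 9, 11, 17, 21, 32, 39, 40]

Final merged array: [2, 2, 4, 7, 9, 11, 17, 21, 32, 39, 40]
Total comparisons: 10

The merged array is [2, 2, 4, 7, 9, 11, 17, 21, 32, 39, 40], requiring 10 comparisons. The merge step runs in O(n) time where n is the total number of elements.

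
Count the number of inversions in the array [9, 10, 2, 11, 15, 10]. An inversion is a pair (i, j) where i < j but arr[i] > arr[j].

Finding inversions in [9, 10, 2, 11, 15, 10]:

(0, 2): arr[0]=9 > arr[2]=2
(1, 2): arr[1]=10 > arr[2]=2
(3, 5): arr[3]=11 > arr[5]=10
(4, 5): arr[4]=15 > arr[5]=10

Total inversions: 4

The array has 4 inversion(s): (0,2), (1,2), (3,5), (4,5). Each pair (i,j) satisfies i < j and arr[i] > arr[j].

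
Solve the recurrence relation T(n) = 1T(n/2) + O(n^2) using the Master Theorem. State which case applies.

Master Theorem for T(n) = 1T(n/2) + O(n^2):

a = 1, b = 2, c = 2
log_b(a) = log_2(1) = 0.0000

Case 3: c = 2 > log_2(1) = 0.0000
T(n) = O(n^2) = O(n^2)

For T(n) = 1T(n/2) + O(n^2): log_2(1) = 0.0000. This is Case 3 of the Master Theorem (c > log_b(a), work dominated by root), giving O(n^2).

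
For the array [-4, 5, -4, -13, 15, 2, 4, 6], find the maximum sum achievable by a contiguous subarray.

Using Kadane's algorithm on [-4, 5, -4, -13, 15, 2, 4, 6]:

Scanning through the array:
Position 1 (value 5): max_ending_here = 5, max_so_far = 5
Position 2 (value -4): max_ending_here = 1, max_so_far = 5
Position 3 (value -13): max_ending_here = -12, max_so_far = 5
Position 4 (value 15): max_ending_here = 15, max_so_far = 15
Position 5 (value 2): max_ending_here = 17, max_so_far = 17
Position 6 (value 4): max_ending_here = 21, max_so_far = 21
Position 7 (value 6): max_ending_here = 27, max_so_far = 27

Maximum subarray: [15, 2, 4, 6]
Maximum sum: 27

The maximum subarray is [15, 2, 4, 6] with sum 27. This subarray runs from index 4 to index 7.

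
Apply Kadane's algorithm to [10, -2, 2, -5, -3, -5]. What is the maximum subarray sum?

Using Kadane's algorithm on [10, -2, 2, -5, -3, -5]:

Scanning through the array:
Position 1 (value -2): max_ending_here = 8, max_so_far = 10
Position 2 (value 2): max_ending_here = 10, max_so_far = 10
Position 3 (value -5): max_ending_here = 5, max_so_far = 10
Position 4 (value -3): max_ending_here = 2, max_so_far = 10
Position 5 (value -5): max_ending_here = -3, max_so_far = 10

Maximum subarray: [10]
Maximum sum: 10

The maximum subarray is [10] with sum 10. This subarray runs from index 0 to index 0.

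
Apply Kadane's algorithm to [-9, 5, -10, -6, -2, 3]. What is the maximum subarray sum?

Using Kadane's algorithm on [-9, 5, -10, -6, -2, 3]:

Scanning through the array:
Position 1 (value 5): max_ending_here = 5, max_so_far = 5
Position 2 (value -10): max_ending_here = -5, max_so_far = 5
Position 3 (value -6): max_ending_here = -6, max_so_far = 5
Position 4 (value -2): max_ending_here = -2, max_so_far = 5
Position 5 (value 3): max_ending_here = 3, max_so_far = 5

Maximum subarray: [5]
Maximum sum: 5

The maximum subarray is [5] with sum 5. This subarray runs from index 1 to index 1.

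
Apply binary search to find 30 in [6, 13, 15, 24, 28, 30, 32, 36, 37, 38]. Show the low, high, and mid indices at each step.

Binary search for 30 in [6, 13, 15, 24, 28, 30, 32, 36, 37, 38]:

lo=0, hi=9, mid=4, arr[mid]=28 -> 28 < 30, search right half
lo=5, hi=9, mid=7, arr[mid]=36 -> 36 > 30, search left half
lo=5, hi=6, mid=5, arr[mid]=30 -> Found target at index 5!

Binary search finds 30 at index 5 after 3 comparisons. The search repeatedly halves the search space by comparing with the middle element.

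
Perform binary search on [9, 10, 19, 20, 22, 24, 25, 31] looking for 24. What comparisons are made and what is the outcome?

Binary search for 24 in [9, 10, 19, 20, 22, 24, 25, 31]:

lo=0, hi=7, mid=3, arr[mid]=20 -> 20 < 24, search right half
lo=4, hi=7, mid=5, arr[mid]=24 -> Found target at index 5!

Binary search finds 24 at index 5 after 2 comparisons. The search repeatedly halves the search space by comparing with the middle element.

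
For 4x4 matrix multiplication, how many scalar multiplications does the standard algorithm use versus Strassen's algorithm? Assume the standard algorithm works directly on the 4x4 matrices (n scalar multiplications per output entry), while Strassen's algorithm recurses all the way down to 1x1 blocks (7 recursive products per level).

Matrix multiplication for 4x4 matrices:

Standard algorithm: 4^3 = 64 multiplications
Strassen's algorithm: 7^(log2(4)) = 7^2 = 49 multiplications
Savings: 64 - 49 = 15 multiplications

Standard: 64 multiplications (4^3). Strassen: 49 multiplications (7^2). Strassen reduces 8 recursive multiplications to 7 at each level.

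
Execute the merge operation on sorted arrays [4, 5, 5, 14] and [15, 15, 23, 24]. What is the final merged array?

Merging process:

Compare 4 vs 15: take 4 from left. Merged: [4]
Compare 5 vs 15: take 5 from left. Merged: [4, 5]
Compare 5 vs 15: take 5 from left. Merged: [4, 5, 5]
Compare 14 vs 15: take 14 from left. Merged: [4, 5, 5, 14]
Append remaining from right: [15, 15, 23, 24]. Merged: [4, 5, 5, 14, 15, 15, 23, 24]

Final merged array: [4, 5, 5, 14, 15, 15, 23, 24]
Total comparisons: 4

The merged array is [4, 5, 5, 14, 15, 15, 23, 24], requiring 4 comparisons. The merge step runs in O(n) time where n is the total number of elements.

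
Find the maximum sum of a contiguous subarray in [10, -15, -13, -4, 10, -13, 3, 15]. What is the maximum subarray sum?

Using Kadane's algorithm on [10, -15, -13, -4, 10, -13, 3, 15]:

Scanning through the array:
Position 1 (value -15): max_ending_here = -5, max_so_far = 10
Position 2 (value -13): max_ending_here = -13, max_so_far = 10
Position 3 (value -4): max_ending_here = -4, max_so_far = 10
Position 4 (value 10): max_ending_here = 10, max_so_far = 10
Position 5 (value -13): max_ending_here = -3, max_so_far = 10
Position 6 (value 3): max_ending_here = 3, max_so_far = 10
Position 7 (value 15): max_ending_here = 18, max_so_far = 18

Maximum subarray: [3, 15]
Maximum sum: 18

The maximum subarray is [3, 15] with sum 18. This subarray runs from index 6 to index 7.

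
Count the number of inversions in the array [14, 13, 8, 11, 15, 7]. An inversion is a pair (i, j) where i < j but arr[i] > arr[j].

Finding inversions in [14, 13, 8, 11, 15, 7]:

(0, 1): arr[0]=14 > arr[1]=13
(0, 2): arr[0]=14 > arr[2]=8
(0, 3): arr[0]=14 > arr[3]=11
(0, 5): arr[0]=14 > arr[5]=7
(1, 2): arr[1]=13 > arr[2]=8
(1, 3): arr[1]=13 > arr[3]=11
(1, 5): arr[1]=13 > arr[5]=7
(2, 5): arr[2]=8 > arr[5]=7
(3, 5): arr[3]=11 > arr[5]=7
(4, 5): arr[4]=15 > arr[5]=7

Total inversions: 10

The array has 10 inversion(s): (0,1), (0,2), (0,3), (0,5), (1,2), (1,3), (1,5), (2,5), (3,5), (4,5). Each pair (i,j) satisfies i < j and arr[i] > arr[j].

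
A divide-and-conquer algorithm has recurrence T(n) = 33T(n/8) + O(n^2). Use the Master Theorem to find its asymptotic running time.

Master Theorem for T(n) = 33T(n/8) + O(n^2):

a = 33, b = 8, c = 2
log_b(a) = log_8(33) = 1.6815

Case 3: c = 2 > log_8(33) = 1.6815
T(n) = O(n^2) = O(n^2)

For T(n) = 33T(n/8) + O(n^2): log_8(33) = 1.6815. This is Case 3 of the Master Theorem (c > log_b(a), work dominated by root), giving O(n^2).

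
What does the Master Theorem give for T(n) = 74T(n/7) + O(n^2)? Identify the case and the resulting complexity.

Master Theorem for T(n) = 74T(n/7) + O(n^2):

a = 74, b = 7, c = 2
log_b(a) = log_7(74) = 2.2119

Case 1: c = 2 < log_7(74) = 2.2119
T(n) = O(n^(log_7 74))

For T(n) = 74T(n/7) + O(n^2): log_7(74) = 2.2119. This is Case 1 of the Master Theorem (c < log_b(a), work dominated by leaves), giving O(n^(log_7 74)).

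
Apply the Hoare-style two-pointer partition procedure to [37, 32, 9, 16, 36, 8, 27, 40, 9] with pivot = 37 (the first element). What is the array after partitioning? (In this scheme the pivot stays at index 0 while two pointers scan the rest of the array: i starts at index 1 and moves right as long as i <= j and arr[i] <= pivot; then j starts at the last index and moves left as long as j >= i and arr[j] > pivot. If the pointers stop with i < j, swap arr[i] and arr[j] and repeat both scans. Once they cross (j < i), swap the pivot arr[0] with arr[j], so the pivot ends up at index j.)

Hoare-style two-pointer partition with pivot = 37:

Initial array: [37, 32, 9, 16, 36, 8, 27, 40, 9]

Pointers start at i = 1, j = 8.
i stops at index 7 (arr[7]=40 > 37), j stops at index 8 (arr[8]=9 <= 37): swap arr[7] and arr[8], array becomes [37, 32, 9, 16, 36, 8, 27, 9, 40]
i ends at 8, j ends at 7: the pointers have crossed (j < i), so scanning stops.

Swap pivot arr[0] with arr[7] to place pivot at position 7: [9, 32, 9, 16, 36, 8, 27, 37, 40]
Pivot position: 7

After partitioning with pivot 37, the array becomes [9, 32, 9, 16, 36, 8, 27, 37, 40]. The pivot is placed at index 7. All elements to the left of the pivot are <= 37, and all elements to the right are > 37.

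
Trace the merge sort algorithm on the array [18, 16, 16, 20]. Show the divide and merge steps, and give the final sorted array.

Merge sort trace:

Split: [18, 16, 16, 20] -> [18, 16] and [16, 20]
  Split: [18, 16] -> [18] and [16]
  Merge: [18] + [16] -> [16, 18]
  Split: [16, 20] -> [16] and [20]
  Merge: [16] + [20] -> [16, 20]
Merge: [16, 18] + [16, 20] -> [16, 16, 18, 20]

Final sorted array: [16, 16, 18, 20]

The merge sort proceeds by recursively splitting the array and merging sorted halves.
After all merges, the sorted array is [16, 16, 18, 20].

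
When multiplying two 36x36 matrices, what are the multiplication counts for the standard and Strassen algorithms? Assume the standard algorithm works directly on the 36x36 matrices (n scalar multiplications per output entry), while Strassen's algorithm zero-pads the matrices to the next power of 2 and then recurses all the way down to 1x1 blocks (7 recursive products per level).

Matrix multiplication for 36x36 matrices:

Strassen's algorithm requires power-of-2 dimensions. Pad 36x36 to 64x64 (next power of 2).

Standard algorithm: 36^3 = 46656 multiplications
Strassen's algorithm: 7^(log2(64)) = 7^6 = 117649 multiplications
Difference: 46656 - 117649 = -70993 (Strassen uses MORE here due to padding overhead — for small or just-over-power-of-2 n, padding can outweigh the per-level savings)

Standard: 46656 multiplications (36^3). Strassen: 117649 multiplications (7^6, after padding to 64x64). Strassen reduces 8 recursive multiplications to 7 at each level.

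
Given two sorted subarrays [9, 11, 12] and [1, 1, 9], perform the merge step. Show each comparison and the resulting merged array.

Merging process:

Compare 9 vs 1: take 1 from right. Merged: [1]
Compare 9 vs 1: take 1 from right. Merged: [1, 1]
Compare 9 vs 9: take 9 from left. Merged: [1, 1, 9]
Compare 11 vs 9: take 9 from right. Merged: [1, 1, 9, 9]
Append remaining from left: [11, 12]. Merged: [1, 1, 9, 9, 11, 12]

Final merged array: [1, 1, 9, 9, 11, 12]
Total comparisons: 4

The merged array is [1, 1, 9, 9, 11, 12], requiring 4 comparisons. The merge step runs in O(n) time where n is the total number of elements.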